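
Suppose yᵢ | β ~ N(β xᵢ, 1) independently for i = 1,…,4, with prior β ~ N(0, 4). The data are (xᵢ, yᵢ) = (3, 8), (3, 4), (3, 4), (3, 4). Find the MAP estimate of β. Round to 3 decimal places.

log p(β | y) = −Σ(yᵢ − βxᵢ)²/(2·1) − β²/(2·4) + const.
Setting the derivative to zero: Σxᵢ(yᵢ − βxᵢ)/1 − β/4 = 0, so β = Σxᵢyᵢ / (Σxᵢ² + σ²/τ²).
Σxᵢyᵢ = 3·8 + 3·4 + 3·4 + 3·4 = 60; Σxᵢ² = 36; σ²/τ² = 0.25.
β̂_MAP = 60 / (36 + 0.25) = 60/36.25 ≈ 1.655.

β̂_MAP = 1.655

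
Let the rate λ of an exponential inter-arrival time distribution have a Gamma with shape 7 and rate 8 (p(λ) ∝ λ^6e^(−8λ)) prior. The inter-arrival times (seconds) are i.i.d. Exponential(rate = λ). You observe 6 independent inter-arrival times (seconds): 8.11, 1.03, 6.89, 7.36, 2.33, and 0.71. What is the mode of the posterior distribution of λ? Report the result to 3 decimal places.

λ̂_MAP = 0.349

The Exponential(rate=λ) likelihood is ∝ λ^n e^(−λΣtᵢ). Here n = 6 and Σtᵢ = 8.11 + 1.03 + 6.89 + 7.36 + 2.33 + 0.71 = 26.43.
Posterior ∝ λ^6e^(−8λ) · λ^6e^(−26.43λ) = λ^12e^(−34.43λ), i.e. Gamma(13, 34.43).
Mode = (a−1)/b = 12/34.43 ≈ 0.349.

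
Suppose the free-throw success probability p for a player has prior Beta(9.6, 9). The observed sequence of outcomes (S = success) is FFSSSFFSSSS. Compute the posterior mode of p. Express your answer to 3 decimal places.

p̂_MAP = 0.565

Prior: Beta(9.6, 9).
Data: 7 successes in 11 trials (from the sequence). The binomial likelihood contributes p^7(1−p)^4, so the posterior is Beta(9.6+7, 9+4) = Beta(16.6, 13).
For Beta(a, b) with a, b > 1 the mode is (a−1)/(a+b−2) = 15.6/27.6 ≈ 0.565.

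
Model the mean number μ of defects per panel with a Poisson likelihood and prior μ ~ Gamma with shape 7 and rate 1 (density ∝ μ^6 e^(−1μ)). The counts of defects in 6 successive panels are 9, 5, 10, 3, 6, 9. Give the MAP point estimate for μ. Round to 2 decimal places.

μ̂_MAP = 6.86

Σxᵢ = 9+5+10+3+6+9 = 42, with n = 6.
Posterior ∝ μ^6e^(−1μ) · μ^42e^(−6μ) = μ^48e^(−7μ), i.e. Gamma(shape=49, rate=7).
The mode of a Gamma(a, b) with a ≥ 1 (shape–rate) is (a−1)/b = 48/7 ≈ 6.86.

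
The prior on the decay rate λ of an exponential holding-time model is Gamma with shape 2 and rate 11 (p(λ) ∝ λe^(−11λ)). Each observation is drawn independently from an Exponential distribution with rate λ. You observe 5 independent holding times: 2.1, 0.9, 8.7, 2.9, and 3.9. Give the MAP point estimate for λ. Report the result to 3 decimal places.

The Exponential(rate=λ) likelihood is ∝ λ^n e^(−λΣtᵢ). Here n = 5 and Σtᵢ = 2.1 + 0.9 + 8.7 + 2.9 + 3.9 = 18.5.
Posterior ∝ λe^(−11λ) · λ^5e^(−18.5λ) = λ^6e^(−29.5λ), i.e. Gamma(7, 29.5).
Mode = (a−1)/b = 6/29.5 ≈ 0.203.

λ̂_MAP = 0.203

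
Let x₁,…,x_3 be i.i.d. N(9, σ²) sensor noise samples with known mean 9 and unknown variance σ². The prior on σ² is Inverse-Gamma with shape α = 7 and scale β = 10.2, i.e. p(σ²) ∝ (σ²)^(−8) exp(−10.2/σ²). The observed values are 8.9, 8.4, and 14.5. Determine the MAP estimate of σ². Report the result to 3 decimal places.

σ̂²_MAP = 2.685

Sum of squared deviations about the known mean: SS = (8.9−9)² + (8.4−9)² + (14.5−9)² = 30.62.
The Normal likelihood contributes (σ²)^(−n/2) exp(−SS/(2σ²)), so the posterior is Inverse-Gamma(α + n/2, β + SS/2) = Inverse-Gamma(8.5, 25.51).
The mode of Inverse-Gamma(a, b) is b/(a+1) = 25.51/9.5 ≈ 2.685.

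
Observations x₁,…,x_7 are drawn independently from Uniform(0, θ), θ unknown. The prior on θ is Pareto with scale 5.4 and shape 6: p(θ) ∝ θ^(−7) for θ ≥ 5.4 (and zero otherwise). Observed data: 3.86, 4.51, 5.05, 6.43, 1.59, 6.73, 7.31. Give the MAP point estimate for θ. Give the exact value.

θ̂_MAP = 7.31

The Uniform(0, θ) likelihood is θ^(−n) for θ ≥ max(xᵢ), zero otherwise. Here max(xᵢ) = 7.31.
Posterior ∝ θ^(−7) · θ^(−7) = θ^(−14) on θ ≥ max(5.4, 7.31) = 7.31.
This density is strictly decreasing in θ, so the posterior mode lies at the lower boundary of the support.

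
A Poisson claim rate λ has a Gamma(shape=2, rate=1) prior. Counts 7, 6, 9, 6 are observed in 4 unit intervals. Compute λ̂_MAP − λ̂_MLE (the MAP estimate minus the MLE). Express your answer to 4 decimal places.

MAP − MLE = -1.2000

Σxᵢ = 28. Posterior is Gamma(30, 5); MAP = (30−1)/5 = 29/5 ≈ 5.80000.
MLE = x̄ = 28/4 ≈ 7.00000.
Difference = 29/5 − 28/4 = -6/5 ≈ -1.2000.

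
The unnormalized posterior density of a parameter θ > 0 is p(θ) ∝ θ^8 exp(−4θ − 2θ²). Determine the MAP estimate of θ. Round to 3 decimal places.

ℓ'(θ) = 8/θ − 4 − 4θ. Setting this to zero and multiplying by θ: 4θ² + 4θ − 8 = 0.
θ = (−4 + √(4² + 4·4·8)) / (2·4) = (−4 + √144) / 8 = (−4 + 12)/8 = 1.
ℓ''(θ) = −8/θ² − 4 < 0, confirming a maximum.

θ̂_MAP = 1.000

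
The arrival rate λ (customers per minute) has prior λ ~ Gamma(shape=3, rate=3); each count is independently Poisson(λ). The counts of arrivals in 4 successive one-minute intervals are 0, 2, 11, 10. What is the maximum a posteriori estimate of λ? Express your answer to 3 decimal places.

λ̂_MAP = 3.571

Σxᵢ = 0+2+11+10 = 23, with n = 4.
Posterior ∝ λ^2e^(−3λ) · λ^23e^(−4λ) = λ^25e^(−7λ), i.e. Gamma(shape=26, rate=7).
The mode of a Gamma(a, b) with a ≥ 1 (shape–rate) is (a−1)/b = 25/7 ≈ 3.571.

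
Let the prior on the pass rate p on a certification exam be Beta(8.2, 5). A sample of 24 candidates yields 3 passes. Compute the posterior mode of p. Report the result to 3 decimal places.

Prior: Beta(8.2, 5).
Data: 3 successes in 24 trials. The binomial likelihood contributes p^3(1−p)^21, so the posterior is Beta(8.2+3, 5+21) = Beta(11.2, 26).
For Beta(a, b) with a, b > 1 the mode is (a−1)/(a+b−2) = 10.2/35.2 ≈ 0.290.

p̂_MAP = 0.290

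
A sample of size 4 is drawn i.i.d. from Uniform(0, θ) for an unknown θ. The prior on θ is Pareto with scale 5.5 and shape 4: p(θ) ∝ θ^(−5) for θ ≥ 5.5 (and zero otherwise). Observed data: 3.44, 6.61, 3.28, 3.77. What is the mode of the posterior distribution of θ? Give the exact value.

The Uniform(0, θ) likelihood is θ^(−n) for θ ≥ max(xᵢ), zero otherwise. Here max(xᵢ) = 6.61.
Posterior ∝ θ^(−5) · θ^(−4) = θ^(−9) on θ ≥ max(5.5, 6.61) = 6.61.
This density is strictly decreasing in θ, so the posterior mode lies at the lower boundary of the support.

θ̂_MAP = 6.61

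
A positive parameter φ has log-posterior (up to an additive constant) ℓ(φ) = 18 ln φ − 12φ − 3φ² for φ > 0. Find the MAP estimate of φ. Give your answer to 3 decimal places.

φ̂_MAP = 1.000

ℓ'(φ) = 18/φ − 12 − 6φ. Setting this to zero and multiplying by φ: 6φ² + 12φ − 18 = 0.
φ = (−12 + √(12² + 4·6·18)) / (2·6) = (−12 + √576) / 12 = (−12 + 24)/12 = 1.
ℓ''(φ) = −18/φ² − 6 < 0, confirming a maximum.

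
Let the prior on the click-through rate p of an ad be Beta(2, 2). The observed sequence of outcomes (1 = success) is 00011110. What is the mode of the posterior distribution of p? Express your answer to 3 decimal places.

Prior: Beta(2, 2).
Data: 4 successes in 8 trials (from the sequence). The binomial likelihood contributes p^4(1−p)^4, so the posterior is Beta(2+4, 2+4) = Beta(6, 6).
For Beta(a, b) with a, b > 1 the mode is (a−1)/(a+b−2) = 5/10 ≈ 0.500.

p̂_MAP = 0.500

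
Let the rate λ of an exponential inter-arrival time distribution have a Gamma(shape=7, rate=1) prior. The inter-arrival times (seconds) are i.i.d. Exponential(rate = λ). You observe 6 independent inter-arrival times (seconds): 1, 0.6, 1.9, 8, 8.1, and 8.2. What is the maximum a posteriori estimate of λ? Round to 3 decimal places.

The Exponential(rate=λ) likelihood is ∝ λ^n e^(−λΣtᵢ). Here n = 6 and Σtᵢ = 1 + 0.6 + 1.9 + 8 + 8.1 + 8.2 = 27.8.
Posterior ∝ λ^6e^(−1λ) · λ^6e^(−27.8λ) = λ^12e^(−28.8λ), i.e. Gamma(13, 28.8).
Mode = (a−1)/b = 12/28.8 ≈ 0.417.

λ̂_MAP = 0.417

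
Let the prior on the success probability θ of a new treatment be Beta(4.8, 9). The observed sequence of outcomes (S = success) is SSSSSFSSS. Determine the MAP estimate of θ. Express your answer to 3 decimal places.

θ̂_MAP = 0.567

Prior: Beta(4.8, 9).
Data: 8 successes in 9 trials (from the sequence). The binomial likelihood contributes θ^8(1−θ)^1, so the posterior is Beta(4.8+8, 9+1) = Beta(12.8, 10).
For Beta(a, b) with a, b > 1 the mode is (a−1)/(a+b−2) = 11.8/20.8 ≈ 0.567.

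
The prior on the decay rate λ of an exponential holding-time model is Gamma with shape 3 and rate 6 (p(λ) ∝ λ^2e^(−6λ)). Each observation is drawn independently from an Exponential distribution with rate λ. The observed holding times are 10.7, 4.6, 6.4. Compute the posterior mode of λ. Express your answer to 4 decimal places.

The Exponential(rate=λ) likelihood is ∝ λ^n e^(−λΣtᵢ). Here n = 3 and Σtᵢ = 10.7 + 4.6 + 6.4 = 21.7.
Posterior ∝ λ^2e^(−6λ) · λ^3e^(−21.7λ) = λ^5e^(−27.7λ), i.e. Gamma(6, 27.7).
Mode = (a−1)/b = 5/27.7 ≈ 0.1805.

λ̂_MAP = 0.1805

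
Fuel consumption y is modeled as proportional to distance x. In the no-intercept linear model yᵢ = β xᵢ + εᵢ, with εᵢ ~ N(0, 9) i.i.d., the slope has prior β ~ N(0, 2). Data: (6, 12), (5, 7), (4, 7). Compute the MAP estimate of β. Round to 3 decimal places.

log p(β | y) = −Σ(yᵢ − βxᵢ)²/(2·9) − β²/(2·2) + const.
Setting the derivative to zero: Σxᵢ(yᵢ − βxᵢ)/9 − β/2 = 0, so β = Σxᵢyᵢ / (Σxᵢ² + σ²/τ²).
Σxᵢyᵢ = 6·12 + 5·7 + 4·7 = 135; Σxᵢ² = 77; σ²/τ² = 4.5.
β̂_MAP = 135 / (77 + 4.5) = 135/81.5 ≈ 1.656.

β̂_MAP = 1.656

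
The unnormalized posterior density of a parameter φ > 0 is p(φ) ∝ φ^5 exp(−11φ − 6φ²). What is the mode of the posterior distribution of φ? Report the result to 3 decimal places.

ℓ'(φ) = 5/φ − 11 − 12φ. Setting this to zero and multiplying by φ: 12φ² + 11φ − 5 = 0.
φ = (−11 + √(11² + 4·12·5)) / (2·12) = (−11 + √361) / 24 = (−11 + 19)/24 = 1/3.
ℓ''(φ) = −5/φ² − 12 < 0, confirming a maximum.

φ̂_MAP = 0.333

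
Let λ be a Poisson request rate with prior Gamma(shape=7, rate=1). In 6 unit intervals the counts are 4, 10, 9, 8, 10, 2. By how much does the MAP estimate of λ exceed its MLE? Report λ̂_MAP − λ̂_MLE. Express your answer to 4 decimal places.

Σxᵢ = 43. Posterior is Gamma(50, 7); MAP = (50−1)/7 = 49/7 ≈ 7.00000.
MLE = x̄ = 43/6 ≈ 7.16667.
Difference = 49/7 − 43/6 = -1/6 ≈ -0.1667.

MAP − MLE = -0.1667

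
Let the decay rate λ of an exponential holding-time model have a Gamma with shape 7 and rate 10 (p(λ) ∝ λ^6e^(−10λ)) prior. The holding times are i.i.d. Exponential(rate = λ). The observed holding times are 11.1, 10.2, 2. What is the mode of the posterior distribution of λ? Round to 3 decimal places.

The Exponential(rate=λ) likelihood is ∝ λ^n e^(−λΣtᵢ). Here n = 3 and Σtᵢ = 11.1 + 10.2 + 2 = 23.3.
Posterior ∝ λ^6e^(−10λ) · λ^3e^(−23.3λ) = λ^9e^(−33.3λ), i.e. Gamma(10, 33.3).
Mode = (a−1)/b = 9/33.3 ≈ 0.270.

λ̂_MAP = 0.270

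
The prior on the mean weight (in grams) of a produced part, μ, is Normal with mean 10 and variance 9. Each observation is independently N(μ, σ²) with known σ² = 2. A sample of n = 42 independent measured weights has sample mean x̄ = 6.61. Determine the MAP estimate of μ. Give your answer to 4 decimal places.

μ̂_MAP = 6.6278

n = 42, x̄ = 6.61.
For a Normal prior and Normal likelihood with known variance, the posterior is Normal; its mode equals its mean, the precision-weighted average.
Prior precision 1/σ₀² = 1/9; data precision n/σ² = 42/2 = 21.
μ̂ = ((1/9)·10 + 21·6.61) / (1/9 + 21) = (125929/900)/(190/9) = 125929/19000 ≈ 6.6278.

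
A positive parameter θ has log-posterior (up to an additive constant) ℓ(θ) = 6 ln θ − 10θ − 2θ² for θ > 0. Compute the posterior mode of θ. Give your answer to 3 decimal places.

ℓ'(θ) = 6/θ − 10 − 4θ. Setting this to zero and multiplying by θ: 4θ² + 10θ − 6 = 0.
θ = (−10 + √(10² + 4·4·6)) / (2·4) = (−10 + √196) / 8 = (−10 + 14)/8 = 1/2.
ℓ''(θ) = −6/θ² − 4 < 0, confirming a maximum.

θ̂_MAP = 0.500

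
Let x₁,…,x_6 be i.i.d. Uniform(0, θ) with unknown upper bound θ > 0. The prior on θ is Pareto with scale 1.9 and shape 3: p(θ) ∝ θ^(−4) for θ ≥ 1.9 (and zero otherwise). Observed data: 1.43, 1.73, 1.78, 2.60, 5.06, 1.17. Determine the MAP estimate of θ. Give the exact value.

The Uniform(0, θ) likelihood is θ^(−n) for θ ≥ max(xᵢ), zero otherwise. Here max(xᵢ) = 5.06.
Posterior ∝ θ^(−4) · θ^(−6) = θ^(−10) on θ ≥ max(1.9, 5.06) = 5.06.
This density is strictly decreasing in θ, so the posterior mode lies at the lower boundary of the support.

θ̂_MAP = 5.06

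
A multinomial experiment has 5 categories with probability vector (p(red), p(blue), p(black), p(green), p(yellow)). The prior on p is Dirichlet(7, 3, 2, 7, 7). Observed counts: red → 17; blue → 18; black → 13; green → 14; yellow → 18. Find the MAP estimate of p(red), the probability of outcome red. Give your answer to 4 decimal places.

The posterior is Dirichlet(αᵢ + nᵢ) = Dirichlet(24, 21, 15, 21, 25).
For a Dirichlet(a₁,…,a_K) with all aᵢ > 1, the mode has j-th component (aⱼ − 1)/(Σaᵢ − K).
Here Σaᵢ = 106 and K = 5, so p(red) = (24 − 1)/(106 − 5) = 23/101 ≈ 0.2277.

MAP estimate of p(red) = 0.2277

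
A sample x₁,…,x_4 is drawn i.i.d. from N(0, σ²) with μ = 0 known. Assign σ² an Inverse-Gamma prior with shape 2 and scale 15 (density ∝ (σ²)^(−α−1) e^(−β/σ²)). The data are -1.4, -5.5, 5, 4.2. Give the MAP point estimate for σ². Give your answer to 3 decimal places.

σ̂²_MAP = 10.485

Sum of squared deviations about the known mean: SS = (-1.4−0)² + (-5.5−0)² + (5−0)² + (4.2−0)² = 74.85.
The Normal likelihood contributes (σ²)^(−n/2) exp(−SS/(2σ²)), so the posterior is Inverse-Gamma(α + n/2, β + SS/2) = Inverse-Gamma(4, 52.425).
The mode of Inverse-Gamma(a, b) is b/(a+1) = 52.425/5 ≈ 10.485.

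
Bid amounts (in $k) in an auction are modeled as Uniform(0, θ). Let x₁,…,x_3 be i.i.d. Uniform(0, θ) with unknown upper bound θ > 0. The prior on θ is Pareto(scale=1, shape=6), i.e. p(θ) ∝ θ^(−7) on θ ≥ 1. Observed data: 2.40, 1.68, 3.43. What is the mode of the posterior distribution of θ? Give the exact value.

θ̂_MAP = 3.43

The Uniform(0, θ) likelihood is θ^(−n) for θ ≥ max(xᵢ), zero otherwise. Here max(xᵢ) = 3.43.
Posterior ∝ θ^(−7) · θ^(−3) = θ^(−10) on θ ≥ max(1, 3.43) = 3.43.
This density is strictly decreasing in θ, so the posterior mode lies at the lower boundary of the support.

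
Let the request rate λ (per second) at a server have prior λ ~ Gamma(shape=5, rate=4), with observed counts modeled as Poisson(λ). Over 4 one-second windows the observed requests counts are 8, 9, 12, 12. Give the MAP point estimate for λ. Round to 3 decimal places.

λ̂_MAP = 5.625

Σxᵢ = 8+9+12+12 = 41, with n = 4.
Posterior ∝ λ^4e^(−4λ) · λ^41e^(−4λ) = λ^45e^(−8λ), i.e. Gamma(shape=46, rate=8).
The mode of a Gamma(a, b) with a ≥ 1 (shape–rate) is (a−1)/b = 45/8 ≈ 5.625.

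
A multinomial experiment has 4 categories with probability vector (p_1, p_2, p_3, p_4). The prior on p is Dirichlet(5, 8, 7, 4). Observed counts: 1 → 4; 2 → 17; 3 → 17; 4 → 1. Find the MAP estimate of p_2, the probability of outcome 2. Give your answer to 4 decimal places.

MAP estimate: 0.4068

The posterior is Dirichlet(αᵢ + nᵢ) = Dirichlet(9, 25, 24, 5).
For a Dirichlet(a₁,…,a_K) with all aᵢ > 1, the mode has j-th component (aⱼ − 1)/(Σaᵢ − K).
Here Σaᵢ = 63 and K = 4, so p_2 = (25 − 1)/(63 − 4) = 24/59 ≈ 0.4068.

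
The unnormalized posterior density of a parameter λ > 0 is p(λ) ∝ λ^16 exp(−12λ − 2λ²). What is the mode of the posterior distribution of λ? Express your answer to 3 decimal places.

ℓ'(λ) = 16/λ − 12 − 4λ. Setting this to zero and multiplying by λ: 4λ² + 12λ − 16 = 0.
λ = (−12 + √(12² + 4·4·16)) / (2·4) = (−12 + √400) / 8 = (−12 + 20)/8 = 1.
ℓ''(λ) = −16/λ² − 4 < 0, confirming a maximum.

λ̂_MAP = 1.000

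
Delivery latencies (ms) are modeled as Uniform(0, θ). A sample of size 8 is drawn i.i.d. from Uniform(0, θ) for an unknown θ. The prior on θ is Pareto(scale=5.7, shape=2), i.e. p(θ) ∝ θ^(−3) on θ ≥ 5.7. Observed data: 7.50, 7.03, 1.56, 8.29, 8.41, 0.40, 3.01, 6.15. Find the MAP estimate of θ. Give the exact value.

The Uniform(0, θ) likelihood is θ^(−n) for θ ≥ max(xᵢ), zero otherwise. Here max(xᵢ) = 8.41.
Posterior ∝ θ^(−3) · θ^(−8) = θ^(−11) on θ ≥ max(5.7, 8.41) = 8.41.
This density is strictly decreasing in θ, so the posterior mode lies at the lower boundary of the support.

θ̂_MAP = 8.41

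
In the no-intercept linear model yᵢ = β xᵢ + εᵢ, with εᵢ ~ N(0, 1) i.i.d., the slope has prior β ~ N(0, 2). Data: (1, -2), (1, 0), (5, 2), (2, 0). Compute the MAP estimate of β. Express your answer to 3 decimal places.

log p(β | y) = −Σ(yᵢ − βxᵢ)²/(2·1) − β²/(2·2) + const.
Setting the derivative to zero: Σxᵢ(yᵢ − βxᵢ)/1 − β/2 = 0, so β = Σxᵢyᵢ / (Σxᵢ² + σ²/τ²).
Σxᵢyᵢ = 1·(-2) + 1·0 + 5·2 + 2·0 = 8; Σxᵢ² = 31; σ²/τ² = 0.5.
β̂_MAP = 8 / (31 + 0.5) = 8/31.5 ≈ 0.254.

β̂_MAP = 0.254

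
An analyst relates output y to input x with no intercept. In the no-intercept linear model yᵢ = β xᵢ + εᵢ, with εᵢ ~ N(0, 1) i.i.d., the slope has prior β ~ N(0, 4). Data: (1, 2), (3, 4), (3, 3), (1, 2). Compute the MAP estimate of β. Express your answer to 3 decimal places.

β̂_MAP = 1.235

log p(β | y) = −Σ(yᵢ − βxᵢ)²/(2·1) − β²/(2·4) + const.
Setting the derivative to zero: Σxᵢ(yᵢ − βxᵢ)/1 − β/4 = 0, so β = Σxᵢyᵢ / (Σxᵢ² + σ²/τ²).
Σxᵢyᵢ = 1·2 + 3·4 + 3·3 + 1·2 = 25; Σxᵢ² = 20; σ²/τ² = 0.25.
β̂_MAP = 25 / (20 + 0.25) = 25/20.25 ≈ 1.235.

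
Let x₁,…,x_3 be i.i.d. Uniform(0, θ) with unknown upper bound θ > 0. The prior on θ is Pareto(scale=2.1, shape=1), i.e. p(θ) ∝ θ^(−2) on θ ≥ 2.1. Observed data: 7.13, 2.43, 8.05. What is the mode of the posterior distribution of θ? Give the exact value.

θ̂_MAP = 8.05

The Uniform(0, θ) likelihood is θ^(−n) for θ ≥ max(xᵢ), zero otherwise. Here max(xᵢ) = 8.05.
Posterior ∝ θ^(−2) · θ^(−3) = θ^(−5) on θ ≥ max(2.1, 8.05) = 8.05.
This density is strictly decreasing in θ, so the posterior mode lies at the lower boundary of the support.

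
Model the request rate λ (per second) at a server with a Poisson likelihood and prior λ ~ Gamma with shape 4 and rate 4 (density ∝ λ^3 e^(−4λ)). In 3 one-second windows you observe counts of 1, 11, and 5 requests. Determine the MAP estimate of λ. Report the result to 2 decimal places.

λ̂_MAP = 2.86

Σxᵢ = 1+11+5 = 17, with n = 3.
Posterior ∝ λ^3e^(−4λ) · λ^17e^(−3λ) = λ^20e^(−7λ), i.e. Gamma(shape=21, rate=7).
The mode of a Gamma(a, b) with a ≥ 1 (shape–rate) is (a−1)/b = 20/7 ≈ 2.86.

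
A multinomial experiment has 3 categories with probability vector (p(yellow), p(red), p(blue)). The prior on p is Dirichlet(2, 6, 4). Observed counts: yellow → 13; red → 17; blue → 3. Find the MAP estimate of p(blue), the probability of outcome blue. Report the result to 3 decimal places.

The posterior is Dirichlet(αᵢ + nᵢ) = Dirichlet(15, 23, 7).
For a Dirichlet(a₁,…,a_K) with all aᵢ > 1, the mode has j-th component (aⱼ − 1)/(Σaᵢ − K).
Here Σaᵢ = 45 and K = 3, so p(blue) = (7 − 1)/(45 − 3) = 6/42 ≈ 0.143.

MAP estimate of p(blue) = 0.143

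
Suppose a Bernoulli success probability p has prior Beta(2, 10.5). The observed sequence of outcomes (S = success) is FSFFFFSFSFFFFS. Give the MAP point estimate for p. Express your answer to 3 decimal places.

p̂_MAP = 0.204

Prior: Beta(2, 10.5).
Data: 4 successes in 14 trials (from the sequence). The binomial likelihood contributes p^4(1−p)^10, so the posterior is Beta(2+4, 10.5+10) = Beta(6, 20.5).
For Beta(a, b) with a, b > 1 the mode is (a−1)/(a+b−2) = 5/24.5 ≈ 0.204.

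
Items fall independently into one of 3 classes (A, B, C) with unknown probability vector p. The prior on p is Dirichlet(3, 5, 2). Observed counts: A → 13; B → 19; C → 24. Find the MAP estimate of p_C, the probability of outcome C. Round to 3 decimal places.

The posterior is Dirichlet(αᵢ + nᵢ) = Dirichlet(16, 24, 26).
For a Dirichlet(a₁,…,a_K) with all aᵢ > 1, the mode has j-th component (aⱼ − 1)/(Σaᵢ − K).
Here Σaᵢ = 66 and K = 3, so p_C = (26 − 1)/(66 − 3) = 25/63 ≈ 0.397.

MAP estimate of p_C = 0.397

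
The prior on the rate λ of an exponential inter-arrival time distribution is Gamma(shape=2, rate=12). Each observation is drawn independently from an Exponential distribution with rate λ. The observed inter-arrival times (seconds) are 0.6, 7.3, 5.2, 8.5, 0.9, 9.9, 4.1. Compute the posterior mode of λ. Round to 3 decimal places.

The Exponential(rate=λ) likelihood is ∝ λ^n e^(−λΣtᵢ). Here n = 7 and Σtᵢ = 0.6 + 7.3 + 5.2 + 8.5 + 0.9 + 9.9 + 4.1 = 36.5.
Posterior ∝ λe^(−12λ) · λ^7e^(−36.5λ) = λ^8e^(−48.5λ), i.e. Gamma(9, 48.5).
Mode = (a−1)/b = 8/48.5 ≈ 0.165.

λ̂_MAP = 0.165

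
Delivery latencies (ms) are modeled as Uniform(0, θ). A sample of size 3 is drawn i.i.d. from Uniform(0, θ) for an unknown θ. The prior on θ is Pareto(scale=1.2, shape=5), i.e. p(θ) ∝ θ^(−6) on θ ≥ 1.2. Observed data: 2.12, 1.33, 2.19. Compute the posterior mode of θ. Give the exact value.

The Uniform(0, θ) likelihood is θ^(−n) for θ ≥ max(xᵢ), zero otherwise. Here max(xᵢ) = 2.19.
Posterior ∝ θ^(−6) · θ^(−3) = θ^(−9) on θ ≥ max(1.2, 2.19) = 2.19.
This density is strictly decreasing in θ, so the posterior mode lies at the lower boundary of the support.

θ̂_MAP = 2.19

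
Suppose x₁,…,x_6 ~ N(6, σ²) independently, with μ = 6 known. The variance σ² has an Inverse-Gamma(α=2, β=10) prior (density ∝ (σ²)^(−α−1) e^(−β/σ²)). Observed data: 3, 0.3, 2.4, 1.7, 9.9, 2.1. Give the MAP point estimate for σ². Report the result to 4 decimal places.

Sum of squared deviations about the known mean: SS = (3−6)² + (0.3−6)² + (2.4−6)² + (1.7−6)² + (9.9−6)² + (2.1−6)² = 103.36.
The Normal likelihood contributes (σ²)^(−n/2) exp(−SS/(2σ²)), so the posterior is Inverse-Gamma(α + n/2, β + SS/2) = Inverse-Gamma(5, 61.68).
The mode of Inverse-Gamma(a, b) is b/(a+1) = 61.68/6 ≈ 10.2800.

σ̂²_MAP = 10.2800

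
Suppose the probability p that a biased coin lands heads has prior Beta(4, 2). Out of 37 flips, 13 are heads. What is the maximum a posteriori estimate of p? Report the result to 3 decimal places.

p̂_MAP = 0.390

Prior: Beta(4, 2).
Data: 13 successes in 37 trials. The binomial likelihood contributes p^13(1−p)^24, so the posterior is Beta(4+13, 2+24) = Beta(17, 26).
For Beta(a, b) with a, b > 1 the mode is (a−1)/(a+b−2) = 16/41 ≈ 0.390.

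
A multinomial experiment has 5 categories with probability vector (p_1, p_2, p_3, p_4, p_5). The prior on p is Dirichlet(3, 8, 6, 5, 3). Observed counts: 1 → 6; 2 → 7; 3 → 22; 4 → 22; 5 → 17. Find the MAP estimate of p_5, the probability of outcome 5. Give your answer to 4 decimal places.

MAP estimate: 0.2021

The posterior is Dirichlet(αᵢ + nᵢ) = Dirichlet(9, 15, 28, 27, 20).
For a Dirichlet(a₁,…,a_K) with all aᵢ > 1, the mode has j-th component (aⱼ − 1)/(Σaᵢ − K).
Here Σaᵢ = 99 and K = 5, so p_5 = (20 − 1)/(99 − 5) = 19/94 ≈ 0.2021.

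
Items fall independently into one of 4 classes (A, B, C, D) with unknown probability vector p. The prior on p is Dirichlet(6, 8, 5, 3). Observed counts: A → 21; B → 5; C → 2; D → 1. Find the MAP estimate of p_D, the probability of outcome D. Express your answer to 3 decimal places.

The posterior is Dirichlet(αᵢ + nᵢ) = Dirichlet(27, 13, 7, 4).
For a Dirichlet(a₁,…,a_K) with all aᵢ > 1, the mode has j-th component (aⱼ − 1)/(Σaᵢ − K).
Here Σaᵢ = 51 and K = 4, so p_D = (4 − 1)/(51 − 4) = 3/47 ≈ 0.064.

MAP estimate of p_D = 0.064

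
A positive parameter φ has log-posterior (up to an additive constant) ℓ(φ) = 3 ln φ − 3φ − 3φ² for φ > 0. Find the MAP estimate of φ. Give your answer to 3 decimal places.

ℓ'(φ) = 3/φ − 3 − 6φ. Setting this to zero and multiplying by φ: 6φ² + 3φ − 3 = 0.
φ = (−3 + √(3² + 4·6·3)) / (2·6) = (−3 + √81) / 12 = (−3 + 9)/12 = 1/2.
ℓ''(φ) = −3/φ² − 6 < 0, confirming a maximum.

φ̂_MAP = 0.500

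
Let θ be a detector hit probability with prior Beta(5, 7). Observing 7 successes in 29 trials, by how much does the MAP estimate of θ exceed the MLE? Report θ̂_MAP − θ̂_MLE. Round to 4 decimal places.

MAP − MLE = 0.0407

Posterior is Beta(12, 29); MAP = (12−1)/(41−2) = 11/39 ≈ 0.28205.
MLE ignores the prior: θ̂_MLE = k/n = 7/29 ≈ 0.24138.
Difference = 11/39 − 7/29 = 46/1131 ≈ 0.0407.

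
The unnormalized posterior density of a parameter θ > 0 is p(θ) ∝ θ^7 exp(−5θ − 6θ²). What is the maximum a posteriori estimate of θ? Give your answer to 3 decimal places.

θ̂_MAP = 0.583

ℓ'(θ) = 7/θ − 5 − 12θ. Setting this to zero and multiplying by θ: 12θ² + 5θ − 7 = 0.
θ = (−5 + √(5² + 4·12·7)) / (2·12) = (−5 + √361) / 24 = (−5 + 19)/24 = 7/12.
ℓ''(θ) = −7/θ² − 12 < 0, confirming a maximum.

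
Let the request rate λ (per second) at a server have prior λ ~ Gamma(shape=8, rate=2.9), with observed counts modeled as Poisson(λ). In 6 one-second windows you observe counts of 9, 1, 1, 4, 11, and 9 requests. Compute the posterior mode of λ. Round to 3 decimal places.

λ̂_MAP = 4.719

Σxᵢ = 9+1+1+4+11+9 = 35, with n = 6.
Posterior ∝ λ^7e^(−2.9λ) · λ^35e^(−6λ) = λ^42e^(−8.9λ), i.e. Gamma(shape=43, rate=8.9).
The mode of a Gamma(a, b) with a ≥ 1 (shape–rate) is (a−1)/b = 42/8.9 ≈ 4.719.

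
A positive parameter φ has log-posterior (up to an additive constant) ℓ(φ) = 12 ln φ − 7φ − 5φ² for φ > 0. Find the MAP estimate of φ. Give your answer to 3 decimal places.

φ̂_MAP = 0.800

ℓ'(φ) = 12/φ − 7 − 10φ. Setting this to zero and multiplying by φ: 10φ² + 7φ − 12 = 0.
φ = (−7 + √(7² + 4·10·12)) / (2·10) = (−7 + √529) / 20 = (−7 + 23)/20 = 4/5.
ℓ''(φ) = −12/φ² − 10 < 0, confirming a maximum.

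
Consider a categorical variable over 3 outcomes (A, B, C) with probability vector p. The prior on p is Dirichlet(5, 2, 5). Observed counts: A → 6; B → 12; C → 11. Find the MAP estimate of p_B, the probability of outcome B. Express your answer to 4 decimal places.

The posterior is Dirichlet(αᵢ + nᵢ) = Dirichlet(11, 14, 16).
For a Dirichlet(a₁,…,a_K) with all aᵢ > 1, the mode has j-th component (aⱼ − 1)/(Σaᵢ − K).
Here Σaᵢ = 41 and K = 3, so p_B = (14 − 1)/(41 − 3) = 13/38 ≈ 0.3421.

MAP estimate of p_B = 0.3421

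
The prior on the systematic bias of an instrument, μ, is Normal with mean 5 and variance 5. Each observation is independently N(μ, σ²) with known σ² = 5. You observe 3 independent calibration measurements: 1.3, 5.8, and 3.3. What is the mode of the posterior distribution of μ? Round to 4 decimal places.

n = 3; x̄ = (1.3 + 5.8 + 3.3)/3 = 10.4/3 = 52/15 ≈ 3.4667.
For a Normal prior and Normal likelihood with known variance, the posterior is Normal; its mode equals its mean, the precision-weighted average.
Prior precision 1/σ₀² = 1/5 = 0.2; data precision n/σ² = 3/5 = 0.6.
μ̂ = (0.2·5 + 0.6·(52/15)) / (0.2 + 0.6) = 3.08/0.8 = 3.8500.

μ̂_MAP = 3.8500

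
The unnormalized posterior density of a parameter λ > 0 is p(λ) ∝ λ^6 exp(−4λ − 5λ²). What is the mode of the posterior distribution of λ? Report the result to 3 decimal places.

λ̂_MAP = 0.600

ℓ'(λ) = 6/λ − 4 − 10λ. Setting this to zero and multiplying by λ: 10λ² + 4λ − 6 = 0.
λ = (−4 + √(4² + 4·10·6)) / (2·10) = (−4 + √256) / 20 = (−4 + 16)/20 = 3/5.
ℓ''(λ) = −6/λ² − 10 < 0, confirming a maximum.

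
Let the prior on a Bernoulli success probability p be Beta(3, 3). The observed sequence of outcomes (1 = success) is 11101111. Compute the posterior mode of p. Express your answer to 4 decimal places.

p̂_MAP = 0.7500

Prior: Beta(3, 3).
Data: 7 successes in 8 trials (from the sequence). The binomial likelihood contributes p^7(1−p)^1, so the posterior is Beta(3+7, 3+1) = Beta(10, 4).
For Beta(a, b) with a, b > 1 the mode is (a−1)/(a+b−2) = 9/12 ≈ 0.7500.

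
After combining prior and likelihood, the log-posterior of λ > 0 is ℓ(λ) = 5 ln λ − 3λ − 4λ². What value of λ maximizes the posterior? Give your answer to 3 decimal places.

λ̂_MAP = 0.625

ℓ'(λ) = 5/λ − 3 − 8λ. Setting this to zero and multiplying by λ: 8λ² + 3λ − 5 = 0.
λ = (−3 + √(3² + 4·8·5)) / (2·8) = (−3 + √169) / 16 = (−3 + 13)/16 = 5/8.
ℓ''(λ) = −5/λ² − 8 < 0, confirming a maximum.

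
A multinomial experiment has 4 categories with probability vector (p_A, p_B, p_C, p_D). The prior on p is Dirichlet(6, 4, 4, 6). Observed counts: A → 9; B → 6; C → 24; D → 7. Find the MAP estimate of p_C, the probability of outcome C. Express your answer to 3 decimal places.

The posterior is Dirichlet(αᵢ + nᵢ) = Dirichlet(15, 10, 28, 13).
For a Dirichlet(a₁,…,a_K) with all aᵢ > 1, the mode has j-th component (aⱼ − 1)/(Σaᵢ − K).
Here Σaᵢ = 66 and K = 4, so p_C = (28 − 1)/(66 − 4) = 27/62 ≈ 0.435.

MAP estimate of p_C = 0.435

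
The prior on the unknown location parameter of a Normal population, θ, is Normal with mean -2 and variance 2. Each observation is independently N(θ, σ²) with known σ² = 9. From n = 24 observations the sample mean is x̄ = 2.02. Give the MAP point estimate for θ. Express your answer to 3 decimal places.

n = 24, x̄ = 2.02.
For a Normal prior and Normal likelihood with known variance, the posterior is Normal; its mode equals its mean, the precision-weighted average.
Prior precision 1/σ₀² = 1/2 = 0.5; data precision n/σ² = 24/9 = 8/3.
θ̂ = (0.5·(-2) + (8/3)·2.02) / (0.5 + 8/3) = (329/75)/(19/6) = 658/475 ≈ 1.385.

θ̂_MAP = 1.385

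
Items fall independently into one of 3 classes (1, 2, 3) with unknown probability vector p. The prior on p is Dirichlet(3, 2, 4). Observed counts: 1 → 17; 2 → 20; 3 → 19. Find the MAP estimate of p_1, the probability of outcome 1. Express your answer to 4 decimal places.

The posterior is Dirichlet(αᵢ + nᵢ) = Dirichlet(20, 22, 23).
For a Dirichlet(a₁,…,a_K) with all aᵢ > 1, the mode has j-th component (aⱼ − 1)/(Σaᵢ − K).
Here Σaᵢ = 65 and K = 3, so p_1 = (20 − 1)/(65 − 3) = 19/62 ≈ 0.3065.

MAP estimate: 0.3065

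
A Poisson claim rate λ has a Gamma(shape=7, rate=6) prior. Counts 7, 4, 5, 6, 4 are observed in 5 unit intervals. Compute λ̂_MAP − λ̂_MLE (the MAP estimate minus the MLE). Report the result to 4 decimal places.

MAP − MLE = -2.2909

Σxᵢ = 26. Posterior is Gamma(33, 11); MAP = (33−1)/11 = 32/11 ≈ 2.90909.
MLE = x̄ = 26/5 ≈ 5.20000.
Difference = 32/11 − 26/5 = -126/55 ≈ -2.2909.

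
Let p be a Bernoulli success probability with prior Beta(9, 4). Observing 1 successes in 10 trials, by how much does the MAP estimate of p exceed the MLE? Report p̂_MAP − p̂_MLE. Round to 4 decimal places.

Posterior is Beta(10, 13); MAP = (10−1)/(23−2) = 9/21 ≈ 0.42857.
MLE ignores the prior: p̂_MLE = k/n = 1/10 ≈ 0.10000.
Difference = 9/21 − 1/10 = 23/70 ≈ 0.3286.

MAP − MLE = 0.3286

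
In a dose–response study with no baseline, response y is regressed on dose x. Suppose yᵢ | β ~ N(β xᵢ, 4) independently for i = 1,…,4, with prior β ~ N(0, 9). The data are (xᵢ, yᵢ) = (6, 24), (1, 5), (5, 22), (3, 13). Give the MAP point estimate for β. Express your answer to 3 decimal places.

β̂_MAP = 4.171

log p(β | y) = −Σ(yᵢ − βxᵢ)²/(2·4) − β²/(2·9) + const.
Setting the derivative to zero: Σxᵢ(yᵢ − βxᵢ)/4 − β/9 = 0, so β = Σxᵢyᵢ / (Σxᵢ² + σ²/τ²).
Σxᵢyᵢ = 6·24 + 1·5 + 5·22 + 3·13 = 298; Σxᵢ² = 71; σ²/τ² = 4/9.
β̂_MAP = 298 / (71 + 4/9) = 298/(643/9) = 2682/643 ≈ 4.171.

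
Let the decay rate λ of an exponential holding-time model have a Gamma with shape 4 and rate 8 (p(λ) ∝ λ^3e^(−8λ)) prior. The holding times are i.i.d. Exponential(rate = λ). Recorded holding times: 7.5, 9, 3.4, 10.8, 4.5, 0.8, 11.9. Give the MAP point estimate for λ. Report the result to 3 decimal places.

λ̂_MAP = 0.179

The Exponential(rate=λ) likelihood is ∝ λ^n e^(−λΣtᵢ). Here n = 7 and Σtᵢ = 7.5 + 9 + 3.4 + 10.8 + 4.5 + 0.8 + 11.9 = 47.9.
Posterior ∝ λ^3e^(−8λ) · λ^7e^(−47.9λ) = λ^10e^(−55.9λ), i.e. Gamma(11, 55.9).
Mode = (a−1)/b = 10/55.9 ≈ 0.179.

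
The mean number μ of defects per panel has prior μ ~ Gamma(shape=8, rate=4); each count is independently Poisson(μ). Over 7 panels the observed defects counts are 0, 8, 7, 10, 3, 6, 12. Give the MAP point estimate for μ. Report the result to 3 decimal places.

Σxᵢ = 0+8+7+10+3+6+12 = 46, with n = 7.
Posterior ∝ μ^7e^(−4μ) · μ^46e^(−7μ) = μ^53e^(−11μ), i.e. Gamma(shape=54, rate=11).
The mode of a Gamma(a, b) with a ≥ 1 (shape–rate) is (a−1)/b = 53/11 ≈ 4.818.

μ̂_MAP = 4.818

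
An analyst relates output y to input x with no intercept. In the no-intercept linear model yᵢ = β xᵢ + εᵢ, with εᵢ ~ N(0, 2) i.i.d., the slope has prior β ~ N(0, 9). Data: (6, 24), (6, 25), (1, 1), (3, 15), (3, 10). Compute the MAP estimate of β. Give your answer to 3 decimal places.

β̂_MAP = 4.056

log p(β | y) = −Σ(yᵢ − βxᵢ)²/(2·2) − β²/(2·9) + const.
Setting the derivative to zero: Σxᵢ(yᵢ − βxᵢ)/2 − β/9 = 0, so β = Σxᵢyᵢ / (Σxᵢ² + σ²/τ²).
Σxᵢyᵢ = 6·24 + 6·25 + 1·1 + 3·15 + 3·10 = 370; Σxᵢ² = 91; σ²/τ² = 2/9.
β̂_MAP = 370 / (91 + 2/9) = 370/(821/9) = 3330/821 ≈ 4.056.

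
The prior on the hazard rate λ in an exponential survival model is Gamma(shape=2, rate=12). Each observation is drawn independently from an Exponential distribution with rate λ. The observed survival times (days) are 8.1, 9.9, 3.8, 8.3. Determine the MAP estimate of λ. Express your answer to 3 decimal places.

The Exponential(rate=λ) likelihood is ∝ λ^n e^(−λΣtᵢ). Here n = 4 and Σtᵢ = 8.1 + 9.9 + 3.8 + 8.3 = 30.1.
Posterior ∝ λe^(−12λ) · λ^4e^(−30.1λ) = λ^5e^(−42.1λ), i.e. Gamma(6, 42.1).
Mode = (a−1)/b = 5/42.1 ≈ 0.119.

λ̂_MAP = 0.119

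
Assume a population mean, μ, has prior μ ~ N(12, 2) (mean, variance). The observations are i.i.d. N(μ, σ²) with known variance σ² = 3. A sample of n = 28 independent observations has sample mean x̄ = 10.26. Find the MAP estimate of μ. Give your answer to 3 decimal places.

n = 28, x̄ = 10.26.
For a Normal prior and Normal likelihood with known variance, the posterior is Normal; its mode equals its mean, the precision-weighted average.
Prior precision 1/σ₀² = 1/2 = 0.5; data precision n/σ² = 28/3.
μ̂ = (0.5·12 + (28/3)·10.26) / (0.5 + 28/3) = 101.76/(59/6) = 15264/1475 ≈ 10.348.

μ̂_MAP = 10.348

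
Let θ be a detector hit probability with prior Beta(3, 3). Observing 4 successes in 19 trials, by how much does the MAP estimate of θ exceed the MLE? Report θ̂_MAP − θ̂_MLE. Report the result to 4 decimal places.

Posterior is Beta(7, 18); MAP = (7−1)/(25−2) = 6/23 ≈ 0.26087.
MLE ignores the prior: θ̂_MLE = k/n = 4/19 ≈ 0.21053.
Difference = 6/23 − 4/19 = 22/437 ≈ 0.0503.

MAP − MLE = 0.0503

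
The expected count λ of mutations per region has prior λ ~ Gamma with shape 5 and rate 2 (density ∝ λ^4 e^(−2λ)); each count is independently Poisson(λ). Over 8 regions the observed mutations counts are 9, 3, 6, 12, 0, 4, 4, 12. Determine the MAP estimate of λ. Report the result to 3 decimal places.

Σxᵢ = 9+3+6+12+0+4+4+12 = 50, with n = 8.
Posterior ∝ λ^4e^(−2λ) · λ^50e^(−8λ) = λ^54e^(−10λ), i.e. Gamma(shape=55, rate=10).
The mode of a Gamma(a, b) with a ≥ 1 (shape–rate) is (a−1)/b = 54/10 ≈ 5.400.

λ̂_MAP = 5.400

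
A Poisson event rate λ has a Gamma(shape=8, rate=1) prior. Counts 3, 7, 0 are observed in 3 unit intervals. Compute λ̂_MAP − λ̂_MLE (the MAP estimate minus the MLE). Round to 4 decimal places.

Σxᵢ = 10. Posterior is Gamma(18, 4); MAP = (18−1)/4 = 17/4 ≈ 4.25000.
MLE = x̄ = 10/3 ≈ 3.33333.
Difference = 17/4 − 10/3 = 11/12 ≈ 0.9167.

MAP − MLE = 0.9167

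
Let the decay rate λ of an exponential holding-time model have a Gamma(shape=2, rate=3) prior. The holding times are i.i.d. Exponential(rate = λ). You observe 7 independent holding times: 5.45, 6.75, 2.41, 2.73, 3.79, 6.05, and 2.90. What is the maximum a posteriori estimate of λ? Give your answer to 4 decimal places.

The Exponential(rate=λ) likelihood is ∝ λ^n e^(−λΣtᵢ). Here n = 7 and Σtᵢ = 5.45 + 6.75 + 2.41 + 2.73 + 3.79 + 6.05 + 2.90 = 30.08.
Posterior ∝ λe^(−3λ) · λ^7e^(−30.08λ) = λ^8e^(−33.08λ), i.e. Gamma(9, 33.08).
Mode = (a−1)/b = 8/33.08 ≈ 0.2418.

λ̂_MAP = 0.2418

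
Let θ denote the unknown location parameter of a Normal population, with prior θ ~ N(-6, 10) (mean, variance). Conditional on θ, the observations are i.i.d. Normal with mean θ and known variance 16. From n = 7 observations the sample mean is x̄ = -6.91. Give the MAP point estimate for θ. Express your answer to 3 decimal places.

n = 7, x̄ = -6.91.
For a Normal prior and Normal likelihood with known variance, the posterior is Normal; its mode equals its mean, the precision-weighted average.
Prior precision 1/σ₀² = 1/10 = 0.1; data precision n/σ² = 7/16 = 0.4375.
θ̂ = (0.1·(-6) + 0.4375·(-6.91)) / (0.1 + 0.4375) = (-3.623125)/0.5375 = -5797/860 ≈ -6.741.

θ̂_MAP = -6.741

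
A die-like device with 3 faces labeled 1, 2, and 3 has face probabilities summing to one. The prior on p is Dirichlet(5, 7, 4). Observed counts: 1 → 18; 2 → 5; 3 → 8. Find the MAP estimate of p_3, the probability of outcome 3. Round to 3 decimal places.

The posterior is Dirichlet(αᵢ + nᵢ) = Dirichlet(23, 12, 12).
For a Dirichlet(a₁,…,a_K) with all aᵢ > 1, the mode has j-th component (aⱼ − 1)/(Σaᵢ − K).
Here Σaᵢ = 47 and K = 3, so p_3 = (12 − 1)/(47 − 3) = 11/44 ≈ 0.250.

MAP estimate: 0.250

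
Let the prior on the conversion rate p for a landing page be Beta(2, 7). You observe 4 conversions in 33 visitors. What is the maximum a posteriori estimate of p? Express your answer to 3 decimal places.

p̂_MAP = 0.125

Prior: Beta(2, 7).
Data: 4 successes in 33 trials. The binomial likelihood contributes p^4(1−p)^29, so the posterior is Beta(2+4, 7+29) = Beta(6, 36).
For Beta(a, b) with a, b > 1 the mode is (a−1)/(a+b−2) = 5/40 ≈ 0.125.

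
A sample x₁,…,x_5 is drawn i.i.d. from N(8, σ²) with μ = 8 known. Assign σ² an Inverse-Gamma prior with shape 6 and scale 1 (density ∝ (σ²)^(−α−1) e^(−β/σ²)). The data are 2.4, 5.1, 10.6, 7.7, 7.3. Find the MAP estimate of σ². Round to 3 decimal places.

Sum of squared deviations about the known mean: SS = (2.4−8)² + (5.1−8)² + (10.6−8)² + (7.7−8)² + (7.3−8)² = 47.11.
The Normal likelihood contributes (σ²)^(−n/2) exp(−SS/(2σ²)), so the posterior is Inverse-Gamma(α + n/2, β + SS/2) = Inverse-Gamma(8.5, 24.555).
The mode of Inverse-Gamma(a, b) is b/(a+1) = 24.555/9.5 ≈ 2.585.

σ̂²_MAP = 2.585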